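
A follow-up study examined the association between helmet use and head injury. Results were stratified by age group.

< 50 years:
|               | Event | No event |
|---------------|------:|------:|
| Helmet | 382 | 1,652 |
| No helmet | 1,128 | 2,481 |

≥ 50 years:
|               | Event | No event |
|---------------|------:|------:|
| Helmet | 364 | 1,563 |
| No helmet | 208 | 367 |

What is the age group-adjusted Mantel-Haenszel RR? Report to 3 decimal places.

0.579

RR_MH = Σ(aᵢ·n₀ᵢ/nᵢ) / Σ(cᵢ·n₁ᵢ/nᵢ), with n₁ᵢ = aᵢ+bᵢ (exposed), n₀ᵢ = cᵢ+dᵢ (unexposed), nᵢ = n₁ᵢ+n₀ᵢ.
Stratum 1 (< 50 years): n₁ = 2034, n₀ = 3609, n = 5643; a·n₀/n = 382·3609/5643 = 244.3094; c·n₁/n = 1128·2034/5643 = 406.5837
Stratum 2 (≥ 50 years): n₁ = 1927, n₀ = 575, n = 2502; a·n₀/n = 364·575/2502 = 83.6531; c·n₁/n = 208·1927/2502 = 160.1982
RR_MH = (244.3094 + 83.6531) / (406.5837 + 160.1982) = 327.9625 / 566.7820 = 0.57864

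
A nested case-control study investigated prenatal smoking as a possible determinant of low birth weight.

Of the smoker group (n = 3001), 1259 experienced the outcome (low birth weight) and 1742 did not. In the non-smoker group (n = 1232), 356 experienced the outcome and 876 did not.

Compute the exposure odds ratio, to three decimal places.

From the description: a = 1259, b = 1742, c = 356, d = 876.
OR = (a·d)/(b·c) = (1259 × 876) / (1742 × 356) = 1102884 / 620152 = 1.77841
The odds of low birth weight are about 1.78 times as high in the smoker group.

1.778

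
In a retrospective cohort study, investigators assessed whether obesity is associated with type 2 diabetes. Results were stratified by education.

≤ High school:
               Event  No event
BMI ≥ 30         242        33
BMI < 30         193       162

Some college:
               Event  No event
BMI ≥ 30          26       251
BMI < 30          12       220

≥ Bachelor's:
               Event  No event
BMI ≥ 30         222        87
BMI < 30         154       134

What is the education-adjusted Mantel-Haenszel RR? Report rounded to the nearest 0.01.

1.50

RR_MH = Σ(aᵢ·n₀ᵢ/nᵢ) / Σ(cᵢ·n₁ᵢ/nᵢ), with n₁ᵢ = aᵢ+bᵢ (exposed), n₀ᵢ = cᵢ+dᵢ (unexposed), nᵢ = n₁ᵢ+n₀ᵢ.
Stratum 1 (≤ High school): n₁ = 275, n₀ = 355, n = 630; a·n₀/n = 242·355/630 = 136.3651; c·n₁/n = 193·275/630 = 84.2460
Stratum 2 (Some college): n₁ = 277, n₀ = 232, n = 509; a·n₀/n = 26·232/509 = 11.8507; c·n₁/n = 12·277/509 = 6.5305
Stratum 3 (≥ Bachelor's): n₁ = 309, n₀ = 288, n = 597; a·n₀/n = 222·288/597 = 107.0955; c·n₁/n = 154·309/597 = 79.7085
RR_MH = (136.3651 + 11.8507 + 107.0955) / (84.2460 + 6.5305 + 79.7085) = 255.3112 / 170.4850 = 1.49756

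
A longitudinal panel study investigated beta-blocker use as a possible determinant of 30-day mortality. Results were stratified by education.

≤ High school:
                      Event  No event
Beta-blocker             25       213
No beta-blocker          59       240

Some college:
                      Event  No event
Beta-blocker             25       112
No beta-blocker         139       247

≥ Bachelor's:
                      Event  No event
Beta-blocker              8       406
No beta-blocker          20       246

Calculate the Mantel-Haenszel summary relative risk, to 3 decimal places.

0.475

RR_MH = Σ(aᵢ·n₀ᵢ/nᵢ) / Σ(cᵢ·n₁ᵢ/nᵢ), with n₁ᵢ = aᵢ+bᵢ (exposed), n₀ᵢ = cᵢ+dᵢ (unexposed), nᵢ = n₁ᵢ+n₀ᵢ.
Stratum 1 (≤ High school): n₁ = 238, n₀ = 299, n = 537; a·n₀/n = 25·299/537 = 13.9199; c·n₁/n = 59·238/537 = 26.1490
Stratum 2 (Some college): n₁ = 137, n₀ = 386, n = 523; a·n₀/n = 25·386/523 = 18.4512; c·n₁/n = 139·137/523 = 36.4111
Stratum 3 (≥ Bachelor's): n₁ = 414, n₀ = 266, n = 680; a·n₀/n = 8·266/680 = 3.1294; c·n₁/n = 20·414/680 = 12.1765
RR_MH = (13.9199 + 18.4512 + 3.1294) / (26.1490 + 36.4111 + 12.1765) = 35.5006 / 74.7365 = 0.47501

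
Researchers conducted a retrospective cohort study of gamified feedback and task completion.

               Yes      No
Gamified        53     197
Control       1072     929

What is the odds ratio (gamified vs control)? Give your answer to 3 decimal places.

Cells: a = 53, b = 197, c = 1072, d = 929.
OR = (a·d)/(b·c) = (53 × 929) / (197 × 1072) = 49237 / 211184 = 0.23315
Exposure is associated with lower odds of task completion (OR = 0.23 < 1).

0.233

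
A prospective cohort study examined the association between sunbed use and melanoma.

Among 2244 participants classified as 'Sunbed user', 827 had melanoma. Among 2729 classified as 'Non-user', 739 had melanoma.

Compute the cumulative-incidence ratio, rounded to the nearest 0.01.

From the description: a = 827, b = 1417, c = 739, d = 1990.
Risk in exposed = 827/2244 = 0.36854; risk in unexposed = 739/2729 = 0.27080.
RR = 0.36854 / 0.27080 = 1.36095
The risk among the exposed is 1.36 times that among the unexposed.

1.36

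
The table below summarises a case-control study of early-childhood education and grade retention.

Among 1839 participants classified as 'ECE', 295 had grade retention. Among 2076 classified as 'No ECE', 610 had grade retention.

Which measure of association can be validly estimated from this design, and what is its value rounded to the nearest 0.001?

From the description: a = 295, b = 1544, c = 610, d = 1466.
This is a case-control study: participants were sampled on outcome status, so risks in the source population cannot be estimated directly — relative risk is not valid here. The odds ratio is the appropriate measure.
OR = (a·d)/(b·c) = (295 × 1466) / (1544 × 610) = 432470 / 941840 = 0.45918

0.459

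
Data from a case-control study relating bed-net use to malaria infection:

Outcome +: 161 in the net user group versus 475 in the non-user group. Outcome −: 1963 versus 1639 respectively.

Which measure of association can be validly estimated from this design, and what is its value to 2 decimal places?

From the description: a = 161, b = 1963, c = 475, d = 1639.
This is a case-control study: participants were sampled on outcome status, so risks in the source population cannot be estimated directly — relative risk is not valid here. The odds ratio is the appropriate measure.
OR = (a·d)/(b·c) = (161 × 1639) / (1963 × 475) = 263879 / 932425 = 0.28300

0.28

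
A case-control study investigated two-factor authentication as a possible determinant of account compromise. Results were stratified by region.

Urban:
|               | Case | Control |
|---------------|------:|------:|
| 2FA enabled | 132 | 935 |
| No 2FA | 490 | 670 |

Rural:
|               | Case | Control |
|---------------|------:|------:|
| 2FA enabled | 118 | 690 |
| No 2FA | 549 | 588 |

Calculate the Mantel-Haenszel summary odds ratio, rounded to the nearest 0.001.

0.188

OR_MH = Σ(aᵢdᵢ/nᵢ) / Σ(bᵢcᵢ/nᵢ), where nᵢ is the stratum total.
Stratum 1 (Urban): n = 2227; a·d/n = 132·670/2227 = 39.7126; b·c/n = 935·490/2227 = 205.7252
Stratum 2 (Rural): n = 1945; a·d/n = 118·588/1945 = 35.6730; b·c/n = 690·549/1945 = 194.7609
OR_MH = (39.7126 + 35.6730) / (205.7252 + 194.7609) = 75.3856 / 400.4861 = 0.18824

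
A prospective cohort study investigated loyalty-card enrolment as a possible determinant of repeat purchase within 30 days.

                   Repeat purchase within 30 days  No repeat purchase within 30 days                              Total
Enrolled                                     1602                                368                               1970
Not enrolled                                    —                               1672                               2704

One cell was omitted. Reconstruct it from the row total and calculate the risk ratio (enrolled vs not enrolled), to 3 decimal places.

The missing cell is in the unexposed row: 2704 − 1672 = 1032.
So a = 1602, b = 368, c = 1032, d = 1672.
RR = [a/(a+b)] / [c/(c+d)] = (1602/1970) / (1032/2704) = 0.81320/0.38166 = 2.13070

2.131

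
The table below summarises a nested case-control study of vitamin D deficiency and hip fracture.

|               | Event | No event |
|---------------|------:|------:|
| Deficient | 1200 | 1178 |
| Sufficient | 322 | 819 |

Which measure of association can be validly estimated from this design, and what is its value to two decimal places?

Cells: a = 1200, b = 1178, c = 322, d = 819.
This is a nested case-control study: participants were sampled on outcome status, so risks in the source population cannot be estimated directly — relative risk is not valid here. The odds ratio is the appropriate measure.
OR = (a·d)/(b·c) = (1200 × 819) / (1178 × 322) = 982800 / 379316 = 2.59098

2.59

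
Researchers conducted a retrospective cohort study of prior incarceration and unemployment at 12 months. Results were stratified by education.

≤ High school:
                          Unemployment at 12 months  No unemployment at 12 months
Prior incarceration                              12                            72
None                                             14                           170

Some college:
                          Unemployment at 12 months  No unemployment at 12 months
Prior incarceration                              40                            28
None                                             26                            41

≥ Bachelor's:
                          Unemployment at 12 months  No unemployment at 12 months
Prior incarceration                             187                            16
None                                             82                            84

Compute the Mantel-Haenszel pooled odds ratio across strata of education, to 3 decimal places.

4.904

OR_MH = Σ(aᵢdᵢ/nᵢ) / Σ(bᵢcᵢ/nᵢ), where nᵢ is the stratum total.
Stratum 1 (≤ High school): n = 268; a·d/n = 12·170/268 = 7.6119; b·c/n = 72·14/268 = 3.7612
Stratum 2 (Some college): n = 135; a·d/n = 40·41/135 = 12.1481; b·c/n = 28·26/135 = 5.3926
Stratum 3 (≥ Bachelor's): n = 369; a·d/n = 187·84/369 = 42.5691; b·c/n = 16·82/369 = 3.5556
OR_MH = (7.6119 + 12.1481 + 42.5691) / (3.7612 + 5.3926 + 3.5556) = 62.3292 / 12.7093 = 4.90420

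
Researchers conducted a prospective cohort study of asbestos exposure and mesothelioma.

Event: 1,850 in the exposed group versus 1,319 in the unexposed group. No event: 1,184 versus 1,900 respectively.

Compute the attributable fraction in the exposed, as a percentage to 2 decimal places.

32.80

From the description: a = 1850, b = 1184, c = 1319, d = 1900.
Risk in exposed = 1850/3034 = 0.60976; risk in unexposed = 1319/3219 = 0.40975.
RR = 0.60976/0.40975 = 1.48810
AR% = (RR − 1)/RR × 100 = (1.48810 − 1)/1.48810 × 100 = 32.8002%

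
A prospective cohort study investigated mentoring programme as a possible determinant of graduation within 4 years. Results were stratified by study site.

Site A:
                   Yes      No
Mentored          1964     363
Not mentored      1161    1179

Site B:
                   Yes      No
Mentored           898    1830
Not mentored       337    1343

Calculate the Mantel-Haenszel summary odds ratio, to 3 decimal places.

3.344

OR_MH = Σ(aᵢdᵢ/nᵢ) / Σ(bᵢcᵢ/nᵢ), where nᵢ is the stratum total.
Stratum 1 (Site A): n = 4667; a·d/n = 1964·1179/4667 = 496.1551; b·c/n = 363·1161/4667 = 90.3028
Stratum 2 (Site B): n = 4408; a·d/n = 898·1343/4408 = 273.5966; b·c/n = 1830·337/4408 = 139.9070
OR_MH = (496.1551 + 273.5966) / (90.3028 + 139.9070) = 769.7518 / 230.2098 = 3.34370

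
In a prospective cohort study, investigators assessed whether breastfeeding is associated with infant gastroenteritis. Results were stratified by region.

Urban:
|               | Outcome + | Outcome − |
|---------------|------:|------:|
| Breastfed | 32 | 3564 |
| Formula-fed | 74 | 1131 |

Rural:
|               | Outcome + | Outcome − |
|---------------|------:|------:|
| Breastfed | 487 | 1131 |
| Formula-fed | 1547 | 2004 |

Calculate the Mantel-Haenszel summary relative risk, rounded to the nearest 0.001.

0.635

RR_MH = Σ(aᵢ·n₀ᵢ/nᵢ) / Σ(cᵢ·n₁ᵢ/nᵢ), with n₁ᵢ = aᵢ+bᵢ (exposed), n₀ᵢ = cᵢ+dᵢ (unexposed), nᵢ = n₁ᵢ+n₀ᵢ.
Stratum 1 (Urban): n₁ = 3596, n₀ = 1205, n = 4801; a·n₀/n = 32·1205/4801 = 8.0317; c·n₁/n = 74·3596/4801 = 55.4268
Stratum 2 (Rural): n₁ = 1618, n₀ = 3551, n = 5169; a·n₀/n = 487·3551/5169 = 334.5593; c·n₁/n = 1547·1618/5169 = 484.2418
RR_MH = (8.0317 + 334.5593) / (55.4268 + 484.2418) = 342.5910 / 539.6686 = 0.63482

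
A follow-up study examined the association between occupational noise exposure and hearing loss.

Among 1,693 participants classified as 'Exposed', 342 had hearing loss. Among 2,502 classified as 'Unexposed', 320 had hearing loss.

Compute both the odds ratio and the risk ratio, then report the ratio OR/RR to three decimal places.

From the description: a = 342, b = 1351, c = 320, d = 2182.
OR = (342·2182)/(1351·320) = 746244/432320 = 1.72614
Risk in exposed = 342/1693 = 0.20201; risk in unexposed = 320/2502 = 0.12790; RR = 1.57945
OR/RR = 1.72614 / 1.57945 = 1.09287
The outcome is not rare, so the OR lies further from 1 than the RR.

1.093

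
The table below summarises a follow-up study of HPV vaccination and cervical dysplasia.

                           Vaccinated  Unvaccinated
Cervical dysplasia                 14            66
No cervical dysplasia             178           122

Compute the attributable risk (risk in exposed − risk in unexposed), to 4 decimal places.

Reading the table with exposure as columns: a = 14 (Vaccinated, case), b = 178 (Vaccinated, non-case), c = 66 (Unvaccinated, case), d = 122.
Risk in exposed = 14/192 = 0.072917; risk in unexposed = 66/188 = 0.351064.
Risk difference = 0.072917 − 0.351064 = -0.278147

-0.2781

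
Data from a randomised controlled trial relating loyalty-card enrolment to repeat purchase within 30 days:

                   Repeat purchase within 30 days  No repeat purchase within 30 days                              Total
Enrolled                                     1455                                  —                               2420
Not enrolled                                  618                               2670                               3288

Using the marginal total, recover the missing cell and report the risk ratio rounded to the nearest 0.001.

3.199

The missing cell is in the exposed row: 2420 − 1455 = 965.
So a = 1455, b = 965, c = 618, d = 2670.
RR = [a/(a+b)] / [c/(c+d)] = (1455/2420) / (618/3288) = 0.60124/0.18796 = 3.19883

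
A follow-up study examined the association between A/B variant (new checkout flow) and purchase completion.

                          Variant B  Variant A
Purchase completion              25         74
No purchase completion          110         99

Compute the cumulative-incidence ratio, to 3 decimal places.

Reading the table with exposure as columns: a = 25 (Variant B, case), b = 110 (Variant B, non-case), c = 74 (Variant A, case), d = 99.
Risk in exposed = 25/135 = 0.18519; risk in unexposed = 74/173 = 0.42775.
RR = 0.18519 / 0.42775 = 0.43293
The risk is 57% lower among the exposed than among the unexposed.

0.433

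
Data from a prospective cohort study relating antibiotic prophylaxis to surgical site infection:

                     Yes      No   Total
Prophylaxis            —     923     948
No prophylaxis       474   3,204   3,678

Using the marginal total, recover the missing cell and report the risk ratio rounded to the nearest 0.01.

0.20

The missing cell is in the exposed row: 948 − 923 = 25.
So a = 25, b = 923, c = 474, d = 3204.
RR = [a/(a+b)] / [c/(c+d)] = (25/948) / (474/3678) = 0.02637/0.12887 = 0.20463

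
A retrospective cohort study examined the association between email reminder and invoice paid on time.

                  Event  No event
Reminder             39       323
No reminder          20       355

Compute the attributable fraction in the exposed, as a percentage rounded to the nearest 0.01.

Cells: a = 39, b = 323, c = 20, d = 355.
Risk in exposed = 39/362 = 0.10773; risk in unexposed = 20/375 = 0.05333.
RR = 0.10773/0.05333 = 2.02003
AR% = (RR − 1)/RR × 100 = (2.02003 − 1)/2.02003 × 100 = 50.4957%

50.50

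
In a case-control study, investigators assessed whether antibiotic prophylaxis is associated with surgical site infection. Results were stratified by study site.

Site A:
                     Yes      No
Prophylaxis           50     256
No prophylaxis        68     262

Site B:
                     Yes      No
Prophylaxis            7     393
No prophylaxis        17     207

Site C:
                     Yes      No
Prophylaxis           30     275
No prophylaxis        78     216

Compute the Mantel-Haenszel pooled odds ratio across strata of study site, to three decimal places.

0.457

OR_MH = Σ(aᵢdᵢ/nᵢ) / Σ(bᵢcᵢ/nᵢ), where nᵢ is the stratum total.
Stratum 1 (Site A): n = 636; a·d/n = 50·262/636 = 20.5975; b·c/n = 256·68/636 = 27.3711
Stratum 2 (Site B): n = 624; a·d/n = 7·207/624 = 2.3221; b·c/n = 393·17/624 = 10.7067
Stratum 3 (Site C): n = 599; a·d/n = 30·216/599 = 10.8180; b·c/n = 275·78/599 = 35.8097
OR_MH = (20.5975 + 2.3221 + 10.8180) / (27.3711 + 10.7067 + 35.8097) = 33.7376 / 73.8875 = 0.45661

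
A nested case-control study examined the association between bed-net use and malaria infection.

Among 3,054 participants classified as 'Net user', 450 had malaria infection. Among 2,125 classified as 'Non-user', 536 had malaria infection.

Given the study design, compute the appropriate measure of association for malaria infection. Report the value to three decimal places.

0.512

From the description: a = 450, b = 2604, c = 536, d = 1589.
This is a nested case-control study: participants were sampled on outcome status, so risks in the source population cannot be estimated directly — relative risk is not valid here. The odds ratio is the appropriate measure.
OR = (a·d)/(b·c) = (450 × 1589) / (2604 × 536) = 715050 / 1395744 = 0.51231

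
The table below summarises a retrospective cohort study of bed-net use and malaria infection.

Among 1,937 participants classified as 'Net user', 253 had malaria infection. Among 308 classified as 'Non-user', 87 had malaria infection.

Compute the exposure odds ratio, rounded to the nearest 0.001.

0.382

From the description: a = 253, b = 1684, c = 87, d = 221.
OR = (a·d)/(b·c) = (253 × 221) / (1684 × 87) = 55913 / 146508 = 0.38164
Exposure is associated with lower odds of malaria infection (OR = 0.38 < 1).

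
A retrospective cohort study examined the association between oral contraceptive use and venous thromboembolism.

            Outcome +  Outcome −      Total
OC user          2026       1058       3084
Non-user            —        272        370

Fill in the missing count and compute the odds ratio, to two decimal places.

5.31

The missing cell is in the unexposed row: 370 − 272 = 98.
So a = 2026, b = 1058, c = 98, d = 272.
OR = (a·d)/(b·c) = (2026 × 272) / (1058 × 98) = 551072 / 103684 = 5.31492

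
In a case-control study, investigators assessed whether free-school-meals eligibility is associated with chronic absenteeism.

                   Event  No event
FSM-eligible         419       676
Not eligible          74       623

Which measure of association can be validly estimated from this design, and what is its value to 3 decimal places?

5.218

Cells: a = 419, b = 676, c = 74, d = 623.
This is a case-control study: participants were sampled on outcome status, so risks in the source population cannot be estimated directly — relative risk is not valid here. The odds ratio is the appropriate measure.
OR = (a·d)/(b·c) = (419 × 623) / (676 × 74) = 261037 / 50024 = 5.21824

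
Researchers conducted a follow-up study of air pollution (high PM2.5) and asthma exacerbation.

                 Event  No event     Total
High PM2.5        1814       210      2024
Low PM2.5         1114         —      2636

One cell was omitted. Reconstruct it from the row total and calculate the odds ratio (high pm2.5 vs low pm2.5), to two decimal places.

The missing cell is in the unexposed row: 2636 − 1114 = 1522.
So a = 1814, b = 210, c = 1114, d = 1522.
OR = (a·d)/(b·c) = (1814 × 1522) / (210 × 1114) = 2760908 / 233940 = 11.80178

11.80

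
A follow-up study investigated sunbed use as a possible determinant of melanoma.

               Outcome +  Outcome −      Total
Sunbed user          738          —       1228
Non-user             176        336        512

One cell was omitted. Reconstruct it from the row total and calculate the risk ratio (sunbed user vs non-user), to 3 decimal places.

1.748

The missing cell is in the exposed row: 1228 − 738 = 490.
So a = 738, b = 490, c = 176, d = 336.
RR = [a/(a+b)] / [c/(c+d)] = (738/1228) / (176/512) = 0.60098/0.34375 = 1.74830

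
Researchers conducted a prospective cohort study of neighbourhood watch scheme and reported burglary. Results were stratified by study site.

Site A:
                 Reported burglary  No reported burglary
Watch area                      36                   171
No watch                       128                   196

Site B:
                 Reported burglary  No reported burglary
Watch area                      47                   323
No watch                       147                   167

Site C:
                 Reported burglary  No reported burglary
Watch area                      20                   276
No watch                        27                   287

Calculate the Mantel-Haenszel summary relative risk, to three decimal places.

RR_MH = Σ(aᵢ·n₀ᵢ/nᵢ) / Σ(cᵢ·n₁ᵢ/nᵢ), with n₁ᵢ = aᵢ+bᵢ (exposed), n₀ᵢ = cᵢ+dᵢ (unexposed), nᵢ = n₁ᵢ+n₀ᵢ.
Stratum 1 (Site A): n₁ = 207, n₀ = 324, n = 531; a·n₀/n = 36·324/531 = 21.9661; c·n₁/n = 128·207/531 = 49.8983
Stratum 2 (Site B): n₁ = 370, n₀ = 314, n = 684; a·n₀/n = 47·314/684 = 21.5760; c·n₁/n = 147·370/684 = 79.5175
Stratum 3 (Site C): n₁ = 296, n₀ = 314, n = 610; a·n₀/n = 20·314/610 = 10.2951; c·n₁/n = 27·296/610 = 13.1016
RR_MH = (21.9661 + 21.5760 + 10.2951) / (49.8983 + 79.5175 + 13.1016) = 53.8372 / 142.5175 = 0.37776

0.378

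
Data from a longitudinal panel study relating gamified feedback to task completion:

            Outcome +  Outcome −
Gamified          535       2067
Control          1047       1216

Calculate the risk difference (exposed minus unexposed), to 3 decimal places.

Cells: a = 535, b = 2067, c = 1047, d = 1216.
Risk in exposed = 535/2602 = 0.205611; risk in unexposed = 1047/2263 = 0.462660.
Risk difference = 0.205611 − 0.462660 = -0.257049

-0.257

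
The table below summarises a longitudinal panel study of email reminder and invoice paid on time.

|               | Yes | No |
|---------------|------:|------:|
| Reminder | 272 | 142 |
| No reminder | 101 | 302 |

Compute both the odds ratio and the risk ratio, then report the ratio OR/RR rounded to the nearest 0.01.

Cells: a = 272, b = 142, c = 101, d = 302.
OR = (272·302)/(142·101) = 82144/14342 = 5.72751
Risk in exposed = 272/414 = 0.65700; risk in unexposed = 101/403 = 0.25062; RR = 2.62151
OR/RR = 5.72751 / 2.62151 = 2.18481
The outcome is not rare, so the OR lies further from 1 than the RR.

2.18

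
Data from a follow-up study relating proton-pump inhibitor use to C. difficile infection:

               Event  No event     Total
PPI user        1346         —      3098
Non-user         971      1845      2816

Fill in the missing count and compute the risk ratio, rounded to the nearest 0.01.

The missing cell is in the exposed row: 3098 − 1346 = 1752.
So a = 1346, b = 1752, c = 971, d = 1845.
RR = [a/(a+b)] / [c/(c+d)] = (1346/3098) / (971/2816) = 0.43447/0.34482 = 1.26002

1.26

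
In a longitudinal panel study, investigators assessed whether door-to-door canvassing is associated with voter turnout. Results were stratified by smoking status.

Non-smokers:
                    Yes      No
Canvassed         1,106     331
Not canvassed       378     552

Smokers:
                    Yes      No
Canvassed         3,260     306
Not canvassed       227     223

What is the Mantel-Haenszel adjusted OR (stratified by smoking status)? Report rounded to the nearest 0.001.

OR_MH = Σ(aᵢdᵢ/nᵢ) / Σ(bᵢcᵢ/nᵢ), where nᵢ is the stratum total.
Stratum 1 (Non-smokers): n = 2367; a·d/n = 1106·552/2367 = 257.9265; b·c/n = 331·378/2367 = 52.8593
Stratum 2 (Smokers): n = 4016; a·d/n = 3260·223/4016 = 181.0209; b·c/n = 306·227/4016 = 17.2963
OR_MH = (257.9265 + 181.0209) / (52.8593 + 17.2963) = 438.9474 / 70.1556 = 6.25677

6.257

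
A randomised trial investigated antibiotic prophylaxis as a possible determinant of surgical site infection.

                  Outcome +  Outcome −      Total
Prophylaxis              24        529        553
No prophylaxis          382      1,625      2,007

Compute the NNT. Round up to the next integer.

Risk in treated group = 24/553 = 0.04340; risk in control = 382/2007 = 0.19033.
Absolute risk reduction = 0.19033 − 0.04340 = 0.14693
NNT = 1 / ARR = 1 / 0.14693 = 6.806 → round up → 7

7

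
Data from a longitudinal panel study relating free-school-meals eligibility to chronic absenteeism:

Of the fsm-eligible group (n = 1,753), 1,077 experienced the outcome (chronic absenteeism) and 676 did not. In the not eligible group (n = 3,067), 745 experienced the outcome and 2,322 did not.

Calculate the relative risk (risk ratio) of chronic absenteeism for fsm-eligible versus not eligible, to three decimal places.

From the description: a = 1077, b = 676, c = 745, d = 2322.
Risk in exposed = 1077/1753 = 0.61438; risk in unexposed = 745/3067 = 0.24291.
RR = 0.61438 / 0.24291 = 2.52925
The risk among the exposed is 2.53 times that among the unexposed.

2.529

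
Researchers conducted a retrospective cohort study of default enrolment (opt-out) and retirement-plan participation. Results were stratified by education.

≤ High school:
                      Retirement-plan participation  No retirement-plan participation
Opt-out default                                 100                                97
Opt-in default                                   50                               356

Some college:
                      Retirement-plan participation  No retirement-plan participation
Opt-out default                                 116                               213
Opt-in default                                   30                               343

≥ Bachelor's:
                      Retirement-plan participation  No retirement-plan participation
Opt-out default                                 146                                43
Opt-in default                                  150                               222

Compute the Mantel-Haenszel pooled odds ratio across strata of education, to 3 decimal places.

OR_MH = Σ(aᵢdᵢ/nᵢ) / Σ(bᵢcᵢ/nᵢ), where nᵢ is the stratum total.
Stratum 1 (≤ High school): n = 603; a·d/n = 100·356/603 = 59.0381; b·c/n = 97·50/603 = 8.0431
Stratum 2 (Some college): n = 702; a·d/n = 116·343/702 = 56.6781; b·c/n = 213·30/702 = 9.1026
Stratum 3 (≥ Bachelor's): n = 561; a·d/n = 146·222/561 = 57.7754; b·c/n = 43·150/561 = 11.4973
OR_MH = (59.0381 + 56.6781 + 57.7754) / (8.0431 + 9.1026 + 11.4973) = 173.4916 / 28.6430 = 6.05703

6.057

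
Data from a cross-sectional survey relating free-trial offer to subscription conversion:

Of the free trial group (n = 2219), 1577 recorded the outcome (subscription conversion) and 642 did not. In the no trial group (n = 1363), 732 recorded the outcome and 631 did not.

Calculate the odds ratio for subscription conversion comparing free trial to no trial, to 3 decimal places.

From the description: a = 1577, b = 642, c = 732, d = 631.
OR = (a·d)/(b·c) = (1577 × 631) / (642 × 732) = 995087 / 469944 = 2.11746
The odds of subscription conversion are about 2.12 times as high in the free trial group.

2.117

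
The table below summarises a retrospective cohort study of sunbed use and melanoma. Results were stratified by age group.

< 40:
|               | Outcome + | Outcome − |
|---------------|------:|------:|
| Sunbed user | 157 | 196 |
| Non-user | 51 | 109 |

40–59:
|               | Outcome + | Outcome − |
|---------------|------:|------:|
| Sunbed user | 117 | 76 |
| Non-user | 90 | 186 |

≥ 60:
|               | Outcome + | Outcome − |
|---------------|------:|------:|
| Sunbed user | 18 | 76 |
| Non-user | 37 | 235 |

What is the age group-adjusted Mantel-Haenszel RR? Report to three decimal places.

1.607

RR_MH = Σ(aᵢ·n₀ᵢ/nᵢ) / Σ(cᵢ·n₁ᵢ/nᵢ), with n₁ᵢ = aᵢ+bᵢ (exposed), n₀ᵢ = cᵢ+dᵢ (unexposed), nᵢ = n₁ᵢ+n₀ᵢ.
Stratum 1 (< 40): n₁ = 353, n₀ = 160, n = 513; a·n₀/n = 157·160/513 = 48.9669; c·n₁/n = 51·353/513 = 35.0936
Stratum 2 (40–59): n₁ = 193, n₀ = 276, n = 469; a·n₀/n = 117·276/469 = 68.8529; c·n₁/n = 90·193/469 = 37.0362
Stratum 3 (≥ 60): n₁ = 94, n₀ = 272, n = 366; a·n₀/n = 18·272/366 = 13.3770; c·n₁/n = 37·94/366 = 9.5027
RR_MH = (48.9669 + 68.8529 + 13.3770) / (35.0936 + 37.0362 + 9.5027) = 131.1968 / 81.6325 = 1.60716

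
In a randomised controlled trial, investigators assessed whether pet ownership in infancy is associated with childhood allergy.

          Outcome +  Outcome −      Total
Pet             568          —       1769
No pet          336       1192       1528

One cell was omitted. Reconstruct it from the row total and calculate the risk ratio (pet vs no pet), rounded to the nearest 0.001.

1.460

The missing cell is in the exposed row: 1769 − 568 = 1201.
So a = 568, b = 1201, c = 336, d = 1192.
RR = [a/(a+b)] / [c/(c+d)] = (568/1769) / (336/1528) = 0.32109/0.21990 = 1.46017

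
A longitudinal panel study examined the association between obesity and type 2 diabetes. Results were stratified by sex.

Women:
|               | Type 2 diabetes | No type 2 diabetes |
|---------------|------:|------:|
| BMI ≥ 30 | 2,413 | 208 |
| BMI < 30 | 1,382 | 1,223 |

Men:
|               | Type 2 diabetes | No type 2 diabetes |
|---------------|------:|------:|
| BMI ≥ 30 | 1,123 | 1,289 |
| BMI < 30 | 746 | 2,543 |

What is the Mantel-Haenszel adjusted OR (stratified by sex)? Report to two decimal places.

4.76

OR_MH = Σ(aᵢdᵢ/nᵢ) / Σ(bᵢcᵢ/nᵢ), where nᵢ is the stratum total.
Stratum 1 (Women): n = 5226; a·d/n = 2413·1223/5226 = 564.6956; b·c/n = 208·1382/5226 = 55.0050
Stratum 2 (Men): n = 5701; a·d/n = 1123·2543/5701 = 500.9277; b·c/n = 1289·746/5701 = 168.6711
OR_MH = (564.6956 + 500.9277) / (55.0050 + 168.6711) = 1065.6233 / 223.6761 = 4.76414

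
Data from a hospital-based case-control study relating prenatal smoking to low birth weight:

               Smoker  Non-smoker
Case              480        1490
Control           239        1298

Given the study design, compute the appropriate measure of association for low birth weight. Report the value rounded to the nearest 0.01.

1.75

Reading the table with exposure as columns: a = 480 (Smoker, case), b = 239 (Smoker, non-case), c = 1490 (Non-smoker, case), d = 1298.
This is a hospital-based case-control study: participants were sampled on outcome status, so risks in the source population cannot be estimated directly — relative risk is not valid here. The odds ratio is the appropriate measure.
OR = (a·d)/(b·c) = (480 × 1298) / (239 × 1490) = 623040 / 356110 = 1.74957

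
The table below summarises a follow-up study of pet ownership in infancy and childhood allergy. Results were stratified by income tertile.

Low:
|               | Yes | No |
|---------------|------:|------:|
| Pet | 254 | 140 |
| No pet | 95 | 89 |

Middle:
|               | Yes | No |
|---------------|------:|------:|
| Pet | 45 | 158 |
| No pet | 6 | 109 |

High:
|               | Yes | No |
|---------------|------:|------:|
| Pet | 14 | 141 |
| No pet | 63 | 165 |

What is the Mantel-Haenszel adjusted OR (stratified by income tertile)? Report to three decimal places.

1.231

OR_MH = Σ(aᵢdᵢ/nᵢ) / Σ(bᵢcᵢ/nᵢ), where nᵢ is the stratum total.
Stratum 1 (Low): n = 578; a·d/n = 254·89/578 = 39.1107; b·c/n = 140·95/578 = 23.0104
Stratum 2 (Middle): n = 318; a·d/n = 45·109/318 = 15.4245; b·c/n = 158·6/318 = 2.9811
Stratum 3 (High): n = 383; a·d/n = 14·165/383 = 6.0313; b·c/n = 141·63/383 = 23.1932
OR_MH = (39.1107 + 15.4245 + 6.0313) / (23.0104 + 2.9811 + 23.1932) = 60.5666 / 49.1847 = 1.23141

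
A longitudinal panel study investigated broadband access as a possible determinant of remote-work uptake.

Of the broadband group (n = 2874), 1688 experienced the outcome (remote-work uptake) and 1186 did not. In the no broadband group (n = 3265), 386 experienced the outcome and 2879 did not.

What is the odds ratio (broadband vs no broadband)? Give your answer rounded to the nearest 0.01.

10.62

From the description: a = 1688, b = 1186, c = 386, d = 2879.
OR = (a·d)/(b·c) = (1688 × 2879) / (1186 × 386) = 4859752 / 457796 = 10.61554
The odds of remote-work uptake are about 10.62 times as high in the broadband group.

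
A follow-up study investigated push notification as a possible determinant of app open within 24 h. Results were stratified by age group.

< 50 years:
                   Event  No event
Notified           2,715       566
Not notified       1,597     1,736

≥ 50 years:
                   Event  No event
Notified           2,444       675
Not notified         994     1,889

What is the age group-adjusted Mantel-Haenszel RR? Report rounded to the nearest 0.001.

RR_MH = Σ(aᵢ·n₀ᵢ/nᵢ) / Σ(cᵢ·n₁ᵢ/nᵢ), with n₁ᵢ = aᵢ+bᵢ (exposed), n₀ᵢ = cᵢ+dᵢ (unexposed), nᵢ = n₁ᵢ+n₀ᵢ.
Stratum 1 (< 50 years): n₁ = 3281, n₀ = 3333, n = 6614; a·n₀/n = 2715·3333/6614 = 1368.1728; c·n₁/n = 1597·3281/6614 = 792.2221
Stratum 2 (≥ 50 years): n₁ = 3119, n₀ = 2883, n = 6002; a·n₀/n = 2444·2883/6002 = 1173.9507; c·n₁/n = 994·3119/6002 = 516.5422
RR_MH = (1368.1728 + 1173.9507) / (792.2221 + 516.5422) = 2542.1235 / 1308.7643 = 1.94238

1.942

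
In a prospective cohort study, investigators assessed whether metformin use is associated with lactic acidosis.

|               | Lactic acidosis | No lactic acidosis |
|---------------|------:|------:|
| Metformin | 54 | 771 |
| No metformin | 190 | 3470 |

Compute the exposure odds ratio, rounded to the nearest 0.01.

Cells: a = 54, b = 771, c = 190, d = 3470.
OR = (a·d)/(b·c) = (54 × 3470) / (771 × 190) = 187380 / 146490 = 1.27913
The odds of lactic acidosis are about 1.28 times as high in the metformin group.

1.28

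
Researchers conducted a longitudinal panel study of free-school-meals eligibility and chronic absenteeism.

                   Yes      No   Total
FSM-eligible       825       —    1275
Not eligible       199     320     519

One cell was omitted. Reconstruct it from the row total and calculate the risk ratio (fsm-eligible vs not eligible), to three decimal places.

The missing cell is in the exposed row: 1275 − 825 = 450.
So a = 825, b = 450, c = 199, d = 320.
RR = [a/(a+b)] / [c/(c+d)] = (825/1275) / (199/519) = 0.64706/0.38343 = 1.68756

1.688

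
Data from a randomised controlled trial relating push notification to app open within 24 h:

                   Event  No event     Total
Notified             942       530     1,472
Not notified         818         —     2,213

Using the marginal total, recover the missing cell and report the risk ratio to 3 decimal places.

1.731

The missing cell is in the unexposed row: 2213 − 818 = 1395.
So a = 942, b = 530, c = 818, d = 1395.
RR = [a/(a+b)] / [c/(c+d)] = (942/1472) / (818/2213) = 0.63995/0.36963 = 1.73130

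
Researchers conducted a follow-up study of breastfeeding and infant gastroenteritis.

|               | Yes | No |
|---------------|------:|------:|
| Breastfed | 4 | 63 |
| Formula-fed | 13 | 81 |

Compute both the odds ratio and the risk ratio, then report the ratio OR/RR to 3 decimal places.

Cells: a = 4, b = 63, c = 13, d = 81.
OR = (4·81)/(63·13) = 324/819 = 0.39560
Risk in exposed = 4/67 = 0.05970; risk in unexposed = 13/94 = 0.13830; RR = 0.43169
OR/RR = 0.39560 / 0.43169 = 0.91641
The outcome is not rare, so the OR lies further from 1 than the RR.

0.916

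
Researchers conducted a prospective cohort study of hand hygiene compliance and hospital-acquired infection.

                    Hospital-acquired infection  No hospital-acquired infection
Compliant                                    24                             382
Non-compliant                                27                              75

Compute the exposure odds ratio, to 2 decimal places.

Cells: a = 24, b = 382, c = 27, d = 75.
OR = (a·d)/(b·c) = (24 × 75) / (382 × 27) = 1800 / 10314 = 0.17452
Exposure is associated with lower odds of hospital-acquired infection (OR = 0.17 < 1).

0.17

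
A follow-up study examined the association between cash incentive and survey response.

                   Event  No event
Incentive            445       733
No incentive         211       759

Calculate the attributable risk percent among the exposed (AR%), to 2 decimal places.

42.42

Cells: a = 445, b = 733, c = 211, d = 759.
Risk in exposed = 445/1178 = 0.37776; risk in unexposed = 211/970 = 0.21753.
RR = 0.37776/0.21753 = 1.73662
AR% = (RR − 1)/RR × 100 = (1.73662 − 1)/1.73662 × 100 = 42.4168%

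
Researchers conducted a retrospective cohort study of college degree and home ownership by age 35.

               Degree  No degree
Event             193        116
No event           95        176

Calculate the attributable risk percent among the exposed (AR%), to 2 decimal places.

Reading the table with exposure as columns: a = 193 (Degree, case), b = 95 (Degree, non-case), c = 116 (No degree, case), d = 176.
Risk in exposed = 193/288 = 0.67014; risk in unexposed = 116/292 = 0.39726.
RR = 0.67014/0.39726 = 1.68690
AR% = (RR − 1)/RR × 100 = (1.68690 − 1)/1.68690 × 100 = 40.7197%

40.72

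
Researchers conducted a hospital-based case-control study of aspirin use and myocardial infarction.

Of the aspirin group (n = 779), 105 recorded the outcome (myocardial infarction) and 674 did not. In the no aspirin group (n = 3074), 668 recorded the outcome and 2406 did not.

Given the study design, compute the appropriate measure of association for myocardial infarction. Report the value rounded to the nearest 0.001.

0.561

From the description: a = 105, b = 674, c = 668, d = 2406.
This is a hospital-based case-control study: participants were sampled on outcome status, so risks in the source population cannot be estimated directly — relative risk is not valid here. The odds ratio is the appropriate measure.
OR = (a·d)/(b·c) = (105 × 2406) / (674 × 668) = 252630 / 450232 = 0.56111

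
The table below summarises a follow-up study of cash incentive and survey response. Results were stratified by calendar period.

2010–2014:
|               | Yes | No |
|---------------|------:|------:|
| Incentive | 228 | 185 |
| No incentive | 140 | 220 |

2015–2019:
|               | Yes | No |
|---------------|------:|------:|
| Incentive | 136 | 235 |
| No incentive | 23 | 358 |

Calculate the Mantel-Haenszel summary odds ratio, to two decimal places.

OR_MH = Σ(aᵢdᵢ/nᵢ) / Σ(bᵢcᵢ/nᵢ), where nᵢ is the stratum total.
Stratum 1 (2010–2014): n = 773; a·d/n = 228·220/773 = 64.8900; b·c/n = 185·140/773 = 33.5058
Stratum 2 (2015–2019): n = 752; a·d/n = 136·358/752 = 64.7447; b·c/n = 235·23/752 = 7.1875
OR_MH = (64.8900 + 64.7447) / (33.5058 + 7.1875) = 129.6347 / 40.6933 = 3.18565

3.19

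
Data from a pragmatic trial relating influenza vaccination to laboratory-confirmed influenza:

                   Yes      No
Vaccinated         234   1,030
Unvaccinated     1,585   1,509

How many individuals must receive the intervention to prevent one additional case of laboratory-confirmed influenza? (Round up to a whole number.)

Risk in treated group = 234/1264 = 0.18513; risk in control = 1585/3094 = 0.51228.
Absolute risk reduction = 0.51228 − 0.18513 = 0.32716
NNT = 1 / ARR = 1 / 0.32716 = 3.057 → round up → 4

4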